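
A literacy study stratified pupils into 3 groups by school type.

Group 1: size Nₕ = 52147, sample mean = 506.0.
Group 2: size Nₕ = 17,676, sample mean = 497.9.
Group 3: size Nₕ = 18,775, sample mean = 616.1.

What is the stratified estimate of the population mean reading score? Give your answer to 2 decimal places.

527.72

N = 88598; weights Wₕ = Nₕ/N = (0.5886, 0.1995, 0.2119).
x̄_st = Σ Wₕ·x̄ₕ = 0.5886·506.0 + 0.1995·497.9 + 0.2119·616.1 ≈ 527.7155...
→ 527.72.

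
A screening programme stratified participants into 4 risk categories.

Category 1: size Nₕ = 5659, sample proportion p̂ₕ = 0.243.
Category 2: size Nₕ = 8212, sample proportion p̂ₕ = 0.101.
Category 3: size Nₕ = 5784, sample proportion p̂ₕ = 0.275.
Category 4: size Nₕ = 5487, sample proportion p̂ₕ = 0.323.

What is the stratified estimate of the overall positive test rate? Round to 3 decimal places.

N = 5659 + 8212 + 5784 + 5487 = 25142.
Overall proportion = Σ (Nₕ/N)·p̂ₕ.
Σ Nₕp̂ₕ = 1375.137 + 829.412 + 1590.6 + 1772.301 = 5567.45.
5567.45 / 25142 = 0.22144... → 0.221.

0.221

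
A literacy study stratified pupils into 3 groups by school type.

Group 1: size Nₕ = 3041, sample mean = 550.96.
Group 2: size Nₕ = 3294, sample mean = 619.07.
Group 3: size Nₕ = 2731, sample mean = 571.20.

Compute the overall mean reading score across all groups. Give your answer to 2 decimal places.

x̄_st = (Σ Nₕx̄ₕ) / (Σ Nₕ) = (3041·550.96 + 3294·619.07 + 2731·571.20) / 9066
= 5274633.14 / 9066 = 581.8038... → 581.80.

581.80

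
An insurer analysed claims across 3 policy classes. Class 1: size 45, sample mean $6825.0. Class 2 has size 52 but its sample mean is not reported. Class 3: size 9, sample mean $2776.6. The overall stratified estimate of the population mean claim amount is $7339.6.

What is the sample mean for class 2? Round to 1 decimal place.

Σ Nₕx̄ₕ = N·μ, so 52·x̄_2 = 106·7339.6 − (45·6825.0 + 9·2776.6).
= 777997.6 − 332114.4 = 445883.2.
x̄_2 = 445883.2 / 52 = 8574.677... → 8574.7.

8574.7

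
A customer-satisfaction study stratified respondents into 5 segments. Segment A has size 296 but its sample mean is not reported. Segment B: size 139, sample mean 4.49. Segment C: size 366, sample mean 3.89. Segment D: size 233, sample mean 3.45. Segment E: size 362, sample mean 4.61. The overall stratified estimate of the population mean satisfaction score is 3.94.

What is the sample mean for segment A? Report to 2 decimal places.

3.31

N = 296 + 139 + 366 + 233 + 362 = 1396.
Overall total = μ·N = 3.94·1396 = 5500.24.
Subtract the known strata: 139·4.49 + 366·3.89 + 233·3.45 + 362·4.61 = 4520.52.
Remaining total for segment A: 5500.24 − 4520.52 = 979.72.
Divide by its size: 979.72 / 296 = 3.3099... → 3.31.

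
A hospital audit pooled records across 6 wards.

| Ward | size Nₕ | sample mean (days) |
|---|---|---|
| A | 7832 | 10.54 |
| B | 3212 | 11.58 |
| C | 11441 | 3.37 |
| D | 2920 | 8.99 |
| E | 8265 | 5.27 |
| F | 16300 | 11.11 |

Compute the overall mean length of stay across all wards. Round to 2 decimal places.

8.19

x̄_st = (Σ Nₕx̄ₕ) / (Σ Nₕ) = (7832·10.54 + 3212·11.58 + 11441·3.37 + 2920·8.99 + 8265·5.27 + 16300·11.11) / 49970
= 409200.76 / 49970 = 8.1889... → 8.19.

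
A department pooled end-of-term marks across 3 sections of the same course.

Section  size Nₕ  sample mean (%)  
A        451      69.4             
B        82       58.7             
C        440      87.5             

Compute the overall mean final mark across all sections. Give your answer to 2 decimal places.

x̄_st = (Σ Nₕx̄ₕ) / (Σ Nₕ) = (451·69.4 + 82·58.7 + 440·87.5) / 973
= 74612.8 / 973 = 76.6832... → 76.68.

76.68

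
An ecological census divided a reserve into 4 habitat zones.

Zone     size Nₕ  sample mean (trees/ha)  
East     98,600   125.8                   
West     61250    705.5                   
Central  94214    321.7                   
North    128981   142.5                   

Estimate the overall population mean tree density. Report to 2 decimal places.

N = 383045; weights Wₕ = Nₕ/N = (0.2574, 0.1599, 0.2460, 0.3367).
x̄_st = Σ Wₕ·x̄ₕ = 0.2574·125.8 + 0.1599·705.5 + 0.2460·321.7 + 0.3367·142.5 ≈ 272.3027...
→ 272.30.

272.30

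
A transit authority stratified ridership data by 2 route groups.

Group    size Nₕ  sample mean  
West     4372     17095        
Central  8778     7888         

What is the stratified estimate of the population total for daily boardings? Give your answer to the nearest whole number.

143980204

West: 4372·17095 = 74739340
Central: 8778·7888 = 69240864
τ̂ = Σ Nₕx̄ₕ = 143980204.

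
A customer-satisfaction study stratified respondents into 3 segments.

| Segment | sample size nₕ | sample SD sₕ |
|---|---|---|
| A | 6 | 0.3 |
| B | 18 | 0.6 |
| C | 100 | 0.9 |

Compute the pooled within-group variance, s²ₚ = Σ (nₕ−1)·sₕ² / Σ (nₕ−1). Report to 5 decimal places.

0.71702

A: (6−1)·0.3² = 5·0.09 = 0.45
B: (18−1)·0.6² = 17·0.36 = 6.12
C: (100−1)·0.9² = 99·0.81 = 80.19
Numerator = 86.76; denominator = Σ(nₕ−1) = 121.
s²ₚ = 86.76/121 = 0.7170248... → 0.71702.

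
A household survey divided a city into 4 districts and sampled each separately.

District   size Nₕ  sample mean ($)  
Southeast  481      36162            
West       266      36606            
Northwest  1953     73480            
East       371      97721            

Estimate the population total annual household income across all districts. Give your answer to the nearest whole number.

Southeast: 481·36162 = 17393922
West: 266·36606 = 9737196
Northwest: 1953·73480 = 143506440
East: 371·97721 = 36254491
τ̂ = Σ Nₕx̄ₕ = 206892049.

206892049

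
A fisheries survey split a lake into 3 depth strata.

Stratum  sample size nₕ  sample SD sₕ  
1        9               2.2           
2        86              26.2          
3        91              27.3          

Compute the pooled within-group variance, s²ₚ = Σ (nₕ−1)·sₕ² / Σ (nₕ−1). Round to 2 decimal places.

685.59

1: (9−1)·2.2² = 8·4.84 = 38.72
2: (86−1)·26.2² = 85·686.44 = 58347.4
3: (91−1)·27.3² = 90·745.29 = 67076.1
Numerator = 125462.22; denominator = Σ(nₕ−1) = 183.
s²ₚ = 125462.22/183 = 685.5859... → 685.59.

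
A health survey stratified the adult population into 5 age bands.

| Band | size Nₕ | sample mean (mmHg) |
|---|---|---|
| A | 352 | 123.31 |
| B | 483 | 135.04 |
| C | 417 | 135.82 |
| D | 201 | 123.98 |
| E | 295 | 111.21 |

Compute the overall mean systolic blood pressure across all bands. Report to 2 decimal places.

N = 1748; weights Wₕ = Nₕ/N = (0.2014, 0.2763, 0.2386, 0.1150, 0.1688).
x̄_st = Σ Wₕ·x̄ₕ = 0.2014·123.31 + 0.2763·135.04 + 0.2386·135.82 + 0.1150·123.98 + 0.1688·111.21 ≈ 127.5705...
→ 127.57.

127.57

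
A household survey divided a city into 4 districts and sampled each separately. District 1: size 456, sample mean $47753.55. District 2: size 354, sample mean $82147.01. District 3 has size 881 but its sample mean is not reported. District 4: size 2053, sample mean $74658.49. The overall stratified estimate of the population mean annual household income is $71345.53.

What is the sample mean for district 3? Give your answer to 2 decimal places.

N = 456 + 354 + 881 + 2053 = 3744.
Overall total = μ·N = 71345.53·3744 = 267117664.32.
Subtract the known strata: 456·47753.55 + 354·82147.01 + 2053·74658.49 = 204129540.31.
Remaining total for district 3: 267117664.32 − 204129540.31 = 62988124.01.
Divide by its size: 62988124.01 / 881 = 71496.1680... → 71496.17.

71496.17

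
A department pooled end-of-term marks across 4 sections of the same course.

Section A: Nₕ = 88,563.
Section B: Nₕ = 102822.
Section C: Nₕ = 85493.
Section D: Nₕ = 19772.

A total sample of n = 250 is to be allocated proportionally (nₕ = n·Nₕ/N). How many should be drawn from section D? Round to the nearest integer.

N = 88563 + 102822 + 85493 + 19772 = 296650.
n_D = 250·19772/296650 = 16.663... → 17.

17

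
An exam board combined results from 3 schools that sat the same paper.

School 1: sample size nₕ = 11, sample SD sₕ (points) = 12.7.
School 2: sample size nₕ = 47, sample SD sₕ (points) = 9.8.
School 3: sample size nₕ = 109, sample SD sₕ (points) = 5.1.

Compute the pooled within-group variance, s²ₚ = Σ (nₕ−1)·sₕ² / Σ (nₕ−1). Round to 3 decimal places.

1: (11−1)·12.7² = 10·161.29 = 1612.9
2: (47−1)·9.8² = 46·96.04 = 4417.84
3: (109−1)·5.1² = 108·26.01 = 2809.08
Numerator = 8839.82; denominator = Σ(nₕ−1) = 164.
s²ₚ = 8839.82/164 = 53.90134... → 53.901.

53.901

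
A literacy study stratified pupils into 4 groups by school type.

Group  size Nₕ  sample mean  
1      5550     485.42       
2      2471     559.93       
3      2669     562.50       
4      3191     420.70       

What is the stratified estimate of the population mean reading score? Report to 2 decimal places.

N = 13881; weights Wₕ = Nₕ/N = (0.3998, 0.1780, 0.1923, 0.2299).
x̄_st = Σ Wₕ·x̄ₕ = 0.3998·485.42 + 0.1780·559.93 + 0.1923·562.50 + 0.2299·420.70 ≈ 498.6265...
→ 498.63.

498.63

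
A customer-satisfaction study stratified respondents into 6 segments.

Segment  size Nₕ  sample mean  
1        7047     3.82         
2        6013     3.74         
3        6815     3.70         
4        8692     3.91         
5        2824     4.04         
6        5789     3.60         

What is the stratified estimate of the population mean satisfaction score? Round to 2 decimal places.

3.79

N = 37180; weights Wₕ = Nₕ/N = (0.1895, 0.1617, 0.1833, 0.2338, 0.0760, 0.1557).
x̄_st = Σ Wₕ·x̄ₕ = 0.1895·3.82 + 0.1617·3.74 + 0.1833·3.70 + 0.2338·3.91 + 0.0760·4.04 + 0.1557·3.60 ≈ 3.7886...
→ 3.79.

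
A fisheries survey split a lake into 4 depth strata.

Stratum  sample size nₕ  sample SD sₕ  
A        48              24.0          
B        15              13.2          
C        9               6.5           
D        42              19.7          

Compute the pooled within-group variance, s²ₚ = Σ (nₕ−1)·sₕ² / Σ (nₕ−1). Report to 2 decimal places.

416.01

Degrees of freedom: 47 + 14 + 8 + 41 = 110.
Σ(nₕ−1)sₕ² = 47·576 + 14·174.24 + 8·42.25 + 41·388.09 = 45761.05.
s²ₚ = 45761.05 / 110 = 416.0095... → 416.01.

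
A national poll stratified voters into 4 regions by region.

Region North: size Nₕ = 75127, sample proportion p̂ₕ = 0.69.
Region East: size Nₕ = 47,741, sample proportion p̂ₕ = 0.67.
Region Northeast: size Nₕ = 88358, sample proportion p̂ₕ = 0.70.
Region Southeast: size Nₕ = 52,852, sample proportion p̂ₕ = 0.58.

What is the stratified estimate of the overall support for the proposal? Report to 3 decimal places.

0.668

N = 75127 + 47741 + 88358 + 52852 = 264078.
Overall proportion = Σ (Nₕ/N)·p̂ₕ.
Σ Nₕp̂ₕ = 51837.63 + 31986.47 + 61850.6 + 30654.16 = 176328.86.
176328.86 / 264078 = 0.66772... → 0.668.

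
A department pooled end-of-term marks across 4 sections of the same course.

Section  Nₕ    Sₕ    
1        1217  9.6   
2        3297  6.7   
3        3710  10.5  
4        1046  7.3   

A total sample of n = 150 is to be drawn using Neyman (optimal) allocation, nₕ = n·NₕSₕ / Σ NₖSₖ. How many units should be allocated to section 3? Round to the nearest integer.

73

Σ NₕSₕ = 1217·9.6 + 3297·6.7 + 3710·10.5 + 1046·7.3 = 80363.9.
Share for 3: 38955/80363.9 = 0.48473.
n_3 = 150 × 0.48473 = 72.710... → 73.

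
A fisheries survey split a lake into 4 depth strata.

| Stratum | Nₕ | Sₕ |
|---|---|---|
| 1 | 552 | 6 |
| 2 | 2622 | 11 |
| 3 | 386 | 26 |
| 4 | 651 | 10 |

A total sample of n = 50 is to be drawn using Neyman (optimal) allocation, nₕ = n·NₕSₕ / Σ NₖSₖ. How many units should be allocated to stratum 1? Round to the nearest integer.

1: NₕSₕ = 552·6 = 3312
2: NₕSₕ = 2622·11 = 28842
3: NₕSₕ = 386·26 = 10036
4: NₕSₕ = 651·10 = 6510
Σ NₕSₕ = 48700.
n_1 = 50·3312/48700 = 3.400... → 3.

3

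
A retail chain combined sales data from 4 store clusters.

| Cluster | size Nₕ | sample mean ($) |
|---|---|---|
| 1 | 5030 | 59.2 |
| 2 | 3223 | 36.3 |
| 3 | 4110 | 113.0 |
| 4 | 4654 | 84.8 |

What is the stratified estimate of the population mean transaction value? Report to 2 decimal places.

74.86

N = 17017; weights Wₕ = Nₕ/N = (0.2956, 0.1894, 0.2415, 0.2735).
x̄_st = Σ Wₕ·x̄ₕ = 0.2956·59.2 + 0.1894·36.3 + 0.2415·113.0 + 0.2735·84.8 ≈ 74.8581...
→ 74.86.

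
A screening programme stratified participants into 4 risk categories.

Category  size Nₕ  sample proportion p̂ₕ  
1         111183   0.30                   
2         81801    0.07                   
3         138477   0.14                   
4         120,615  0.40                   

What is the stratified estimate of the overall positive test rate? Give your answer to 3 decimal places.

N = 111183 + 81801 + 138477 + 120615 = 452076.
Overall proportion = Σ (Nₕ/N)·p̂ₕ.
Σ Nₕp̂ₕ = 33354.9 + 5726.07 + 19386.78 + 48246 = 106713.75.
106713.75 / 452076 = 0.23605... → 0.236.

0.236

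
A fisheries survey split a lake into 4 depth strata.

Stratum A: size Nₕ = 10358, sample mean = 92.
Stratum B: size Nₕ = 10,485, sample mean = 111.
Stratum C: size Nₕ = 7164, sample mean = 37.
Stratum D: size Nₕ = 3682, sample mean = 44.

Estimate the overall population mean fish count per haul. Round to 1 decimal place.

N = 31689; weights Wₕ = Nₕ/N = (0.3269, 0.3309, 0.2261, 0.1162).
x̄_st = Σ Wₕ·x̄ₕ = 0.3269·92 + 0.3309·111 + 0.2261·37 + 0.1162·44 ≈ 80.275...
→ 80.3.

80.3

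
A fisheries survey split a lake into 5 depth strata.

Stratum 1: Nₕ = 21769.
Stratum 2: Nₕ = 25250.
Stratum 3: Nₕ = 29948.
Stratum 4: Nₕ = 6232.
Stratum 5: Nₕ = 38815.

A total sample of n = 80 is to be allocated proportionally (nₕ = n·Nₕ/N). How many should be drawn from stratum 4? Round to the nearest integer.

4

N = 21769 + 25250 + 29948 + 6232 + 38815 = 122014.
n_4 = 80·6232/122014 = 4.086... → 4.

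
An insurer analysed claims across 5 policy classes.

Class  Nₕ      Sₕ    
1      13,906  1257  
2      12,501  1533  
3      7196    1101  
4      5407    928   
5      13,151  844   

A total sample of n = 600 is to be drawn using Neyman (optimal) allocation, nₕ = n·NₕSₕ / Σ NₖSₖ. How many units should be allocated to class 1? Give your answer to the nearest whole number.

173

1: NₕSₕ = 13906·1257 = 17479842
2: NₕSₕ = 12501·1533 = 19164033
3: NₕSₕ = 7196·1101 = 7922796
4: NₕSₕ = 5407·928 = 5017696
5: NₕSₕ = 13151·844 = 11099444
Σ NₕSₕ = 60683811.
n_1 = 600·17479842/60683811 = 172.829... → 173.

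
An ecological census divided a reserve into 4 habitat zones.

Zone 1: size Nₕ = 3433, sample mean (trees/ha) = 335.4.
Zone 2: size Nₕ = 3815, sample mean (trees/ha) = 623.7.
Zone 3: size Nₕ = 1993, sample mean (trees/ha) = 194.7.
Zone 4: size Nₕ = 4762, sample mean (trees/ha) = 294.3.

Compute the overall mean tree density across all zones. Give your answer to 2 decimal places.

379.94

N = 3433 + 3815 + 1993 + 4762 = 14003.
Overall mean = Σ (Nₕ/N)·x̄ₕ — weight by population share, not a simple average.
Σ Nₕx̄ₕ = 3433·335.4 + 3815·623.7 + 1993·194.7 + 4762·294.3 = 1151428.2 + 2379415.5 + 388037.1 + 1401456.6 = 5320337.4.
Divide by N: 5320337.4 / 14003 = 379.9427... → 379.94.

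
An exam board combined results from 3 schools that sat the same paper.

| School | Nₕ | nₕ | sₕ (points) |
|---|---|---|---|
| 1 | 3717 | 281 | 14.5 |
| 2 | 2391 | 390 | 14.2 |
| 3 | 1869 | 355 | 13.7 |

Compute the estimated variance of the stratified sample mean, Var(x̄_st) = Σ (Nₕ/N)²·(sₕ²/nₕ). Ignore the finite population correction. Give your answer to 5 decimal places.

N = 7977; Wₕ = Nₕ/N.
school 1: (3717/7977)²·14.5²/281 = 0.16245595
school 2: (2391/7977)²·14.2²/390 = 0.04645068
school 3: (1869/7977)²·13.7²/355 = 0.02902366
Sum = 0.23793029 → 0.23793.

0.23793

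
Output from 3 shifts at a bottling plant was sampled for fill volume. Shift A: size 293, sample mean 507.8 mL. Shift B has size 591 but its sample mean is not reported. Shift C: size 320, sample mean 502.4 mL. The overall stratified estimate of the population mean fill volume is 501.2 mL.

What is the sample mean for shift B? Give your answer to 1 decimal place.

N = 293 + 591 + 320 = 1204.
Overall total = μ·N = 501.2·1204 = 603444.8.
Subtract the known strata: 293·507.8 + 320·502.4 = 309553.4.
Remaining total for shift B: 603444.8 − 309553.4 = 293891.4.
Divide by its size: 293891.4 / 591 = 497.278... → 497.3.

497.3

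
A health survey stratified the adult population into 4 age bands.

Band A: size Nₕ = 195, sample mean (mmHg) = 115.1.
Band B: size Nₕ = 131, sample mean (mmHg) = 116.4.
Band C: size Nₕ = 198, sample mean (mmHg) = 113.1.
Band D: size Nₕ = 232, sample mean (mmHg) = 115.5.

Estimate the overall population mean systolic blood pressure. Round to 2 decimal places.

114.92

N = 195 + 131 + 198 + 232 = 756.
Weight each subgroup mean by Nₕ/N and sum.
Σ Nₕx̄ₕ = 195·115.1 + 131·116.4 + 198·113.1 + 232·115.5 = 22444.5 + 15248.4 + 22393.8 + 26796 = 86882.7.
Divide by N: 86882.7 / 756 = 114.9242... → 114.92.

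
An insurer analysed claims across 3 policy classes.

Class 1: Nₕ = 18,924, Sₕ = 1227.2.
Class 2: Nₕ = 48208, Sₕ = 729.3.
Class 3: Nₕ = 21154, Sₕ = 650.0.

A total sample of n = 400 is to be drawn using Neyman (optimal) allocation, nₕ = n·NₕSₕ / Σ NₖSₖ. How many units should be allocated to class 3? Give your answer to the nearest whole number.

Σ NₕSₕ = 18924·1227.2 + 48208·729.3 + 21154·650.0 = 72131727.2.
Share for 3: 13750100/72131727.2 = 0.19062.
n_3 = 400 × 0.19062 = 76.250... → 76.

76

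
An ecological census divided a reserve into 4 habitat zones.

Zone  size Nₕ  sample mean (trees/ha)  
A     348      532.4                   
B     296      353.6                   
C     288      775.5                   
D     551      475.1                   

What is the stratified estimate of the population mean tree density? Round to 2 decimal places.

522.63

x̄_st = (Σ Nₕx̄ₕ) / (Σ Nₕ) = (348·532.4 + 296·353.6 + 288·775.5 + 551·475.1) / 1483
= 775064.9 / 1483 = 522.6331... → 522.63.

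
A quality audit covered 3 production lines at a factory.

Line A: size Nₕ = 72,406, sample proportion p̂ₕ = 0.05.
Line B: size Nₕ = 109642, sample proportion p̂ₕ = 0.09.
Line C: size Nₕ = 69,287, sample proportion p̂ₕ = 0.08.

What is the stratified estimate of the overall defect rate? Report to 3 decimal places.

0.076

Wₕ = Nₕ/N with N = 251335: 0.2881, 0.4362, 0.2757.
p̂_st = 0.2881·0.05 + 0.4362·0.09 + 0.2757·0.08 ≈ 0.07572... → 0.076.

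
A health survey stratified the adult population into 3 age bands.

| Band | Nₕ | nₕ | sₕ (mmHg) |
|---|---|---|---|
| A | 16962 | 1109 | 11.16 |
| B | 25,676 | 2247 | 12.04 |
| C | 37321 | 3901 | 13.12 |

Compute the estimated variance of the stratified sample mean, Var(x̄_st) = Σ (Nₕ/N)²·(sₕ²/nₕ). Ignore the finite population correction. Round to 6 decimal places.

N = 79959; Wₕ = Nₕ/N.
band A: (16962/79959)²·11.16²/1109 = 0.005053779
band B: (25676/79959)²·12.04²/2247 = 0.006652271
band C: (37321/79959)²·13.12²/3901 = 0.009613102
Sum = 0.021319152 → 0.021319.

0.021319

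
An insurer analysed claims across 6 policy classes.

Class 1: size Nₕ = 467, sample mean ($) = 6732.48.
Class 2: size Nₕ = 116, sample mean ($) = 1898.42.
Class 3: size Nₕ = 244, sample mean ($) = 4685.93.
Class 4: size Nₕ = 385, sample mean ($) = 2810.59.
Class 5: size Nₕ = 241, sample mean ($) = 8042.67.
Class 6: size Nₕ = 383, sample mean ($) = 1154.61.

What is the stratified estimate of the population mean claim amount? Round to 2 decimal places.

N = 467 + 116 + 244 + 385 + 241 + 383 = 1836.
The stratified mean weights each stratum mean by its population share Nₕ/N.
Σ Nₕx̄ₕ = 467·6732.48 + 116·1898.42 + 244·4685.93 + 385·2810.59 + 241·8042.67 + 383·1154.61 = 3144068.16 + 220216.72 + 1143366.92 + 1082077.15 + 1938283.47 + 442215.63 = 7970228.05.
Divide by N: 7970228.05 / 1836 = 4341.0828... → 4341.08.

4341.08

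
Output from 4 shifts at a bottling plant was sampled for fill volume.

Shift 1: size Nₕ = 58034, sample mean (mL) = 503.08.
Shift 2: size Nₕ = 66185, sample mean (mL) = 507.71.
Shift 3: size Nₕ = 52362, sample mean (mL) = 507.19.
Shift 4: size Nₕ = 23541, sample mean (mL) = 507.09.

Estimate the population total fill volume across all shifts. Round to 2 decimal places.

Estimate total by summing Nₕ·x̄ₕ over strata.
58034·503.08 + 66185·507.71 + 52362·507.19 + 23541·507.09 = 29195744.72 + 33602786.35 + 26557482.78 + 11937405.69 = 101293419.54.

101293419.54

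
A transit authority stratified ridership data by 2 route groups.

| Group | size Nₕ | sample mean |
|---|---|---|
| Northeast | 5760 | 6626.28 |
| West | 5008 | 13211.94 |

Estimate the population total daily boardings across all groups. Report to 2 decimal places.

Northeast: 5760·6626.28 = 38167372.8
West: 5008·13211.94 = 66165395.52
τ̂ = Σ Nₕx̄ₕ = 104332768.32.

104332768.32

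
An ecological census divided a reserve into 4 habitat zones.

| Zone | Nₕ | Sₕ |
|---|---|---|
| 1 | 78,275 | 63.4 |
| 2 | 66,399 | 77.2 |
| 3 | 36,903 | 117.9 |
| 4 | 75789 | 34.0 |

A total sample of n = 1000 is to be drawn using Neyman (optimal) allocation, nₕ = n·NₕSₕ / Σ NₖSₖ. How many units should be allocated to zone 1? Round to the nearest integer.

Σ NₕSₕ = 78275·63.4 + 66399·77.2 + 36903·117.9 + 75789·34.0 = 17016327.5.
Share for 1: 4962635/17016327.5 = 0.29164.
n_1 = 1000 × 0.29164 = 291.640... → 292.

292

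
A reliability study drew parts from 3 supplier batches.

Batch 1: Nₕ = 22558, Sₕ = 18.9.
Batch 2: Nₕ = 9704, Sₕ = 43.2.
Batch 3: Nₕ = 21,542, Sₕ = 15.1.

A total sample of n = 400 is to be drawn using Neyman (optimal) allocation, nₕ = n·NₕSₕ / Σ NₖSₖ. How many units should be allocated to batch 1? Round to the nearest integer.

Σ NₕSₕ = 22558·18.9 + 9704·43.2 + 21542·15.1 = 1170843.2.
Share for 1: 426346.2/1170843.2 = 0.36414.
n_1 = 400 × 0.36414 = 145.654... → 146.

146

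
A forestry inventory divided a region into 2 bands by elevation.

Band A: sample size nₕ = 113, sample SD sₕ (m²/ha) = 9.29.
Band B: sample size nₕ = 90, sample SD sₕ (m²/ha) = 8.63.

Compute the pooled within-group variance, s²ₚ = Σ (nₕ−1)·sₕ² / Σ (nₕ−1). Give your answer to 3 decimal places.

A: (113−1)·9.29² = 112·86.3041 = 9666.0592
B: (90−1)·8.63² = 89·74.4769 = 6628.4441
Numerator = 16294.5033; denominator = Σ(nₕ−1) = 201.
s²ₚ = 16294.5033/201 = 81.06718... → 81.067.

81.067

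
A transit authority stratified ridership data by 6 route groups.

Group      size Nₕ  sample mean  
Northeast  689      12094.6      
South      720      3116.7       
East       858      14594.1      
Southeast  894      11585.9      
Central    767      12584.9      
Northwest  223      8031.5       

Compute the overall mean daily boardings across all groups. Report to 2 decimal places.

10816.76

N = 689 + 720 + 858 + 894 + 767 + 223 = 4151.
The stratified mean weights each stratum mean by its population share Nₕ/N.
Σ Nₕx̄ₕ = 689·12094.6 + 720·3116.7 + 858·14594.1 + 894·11585.9 + 767·12584.9 + 223·8031.5 = 8333179.4 + 2244024 + 12521737.8 + 10357794.6 + 9652618.3 + 1791024.5 = 44900378.6.
Divide by N: 44900378.6 / 4151 = 10816.7619... → 10816.76.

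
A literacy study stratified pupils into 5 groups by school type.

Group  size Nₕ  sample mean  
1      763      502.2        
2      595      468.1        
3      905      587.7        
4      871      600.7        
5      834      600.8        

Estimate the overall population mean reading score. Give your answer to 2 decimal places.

558.93

N = 3968; weights Wₕ = Nₕ/N = (0.1923, 0.1499, 0.2281, 0.2195, 0.2102).
x̄_st = Σ Wₕ·x̄ₕ = 0.1923·502.2 + 0.1499·468.1 + 0.2281·587.7 + 0.2195·600.7 + 0.2102·600.8 ≈ 558.9323...
→ 558.93.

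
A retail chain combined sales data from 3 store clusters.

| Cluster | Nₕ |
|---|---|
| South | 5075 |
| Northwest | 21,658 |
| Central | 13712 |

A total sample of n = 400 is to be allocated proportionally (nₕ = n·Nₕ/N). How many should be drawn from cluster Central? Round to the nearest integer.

136

Share of cluster Central = 13712/40445 = 0.33903.
Allocate 400 × 0.33903 = 135.611... → 136.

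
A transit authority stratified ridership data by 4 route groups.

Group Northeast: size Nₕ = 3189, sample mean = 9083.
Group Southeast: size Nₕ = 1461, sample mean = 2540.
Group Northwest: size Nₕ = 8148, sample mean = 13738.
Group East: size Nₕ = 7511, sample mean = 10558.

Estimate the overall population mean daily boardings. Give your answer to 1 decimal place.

11025.4

x̄_st = (Σ Nₕx̄ₕ) / (Σ Nₕ) = (3189·9083 + 1461·2540 + 8148·13738 + 7511·10558) / 20309
= 223914989 / 20309 = 11025.407... → 11025.4.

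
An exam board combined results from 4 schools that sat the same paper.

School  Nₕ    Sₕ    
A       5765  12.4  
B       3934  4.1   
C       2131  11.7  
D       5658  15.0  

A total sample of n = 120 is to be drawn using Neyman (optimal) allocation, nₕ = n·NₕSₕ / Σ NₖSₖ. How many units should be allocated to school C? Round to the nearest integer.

Σ NₕSₕ = 5765·12.4 + 3934·4.1 + 2131·11.7 + 5658·15.0 = 197418.1.
Share for C: 24932.7/197418.1 = 0.12629.
n_C = 120 × 0.12629 = 15.155... → 15.

15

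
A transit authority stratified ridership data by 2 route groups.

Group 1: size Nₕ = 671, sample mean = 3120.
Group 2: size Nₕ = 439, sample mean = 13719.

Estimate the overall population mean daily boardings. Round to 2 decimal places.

7311.86

x̄_st = (Σ Nₕx̄ₕ) / (Σ Nₕ) = (671·3120 + 439·13719) / 1110
= 8116161 / 1110 = 7311.8568... → 7311.86.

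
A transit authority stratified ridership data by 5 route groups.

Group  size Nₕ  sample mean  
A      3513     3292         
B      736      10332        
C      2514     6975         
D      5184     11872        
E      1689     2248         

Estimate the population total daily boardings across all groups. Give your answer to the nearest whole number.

A: 3513·3292 = 11564796
B: 736·10332 = 7604352
C: 2514·6975 = 17535150
D: 5184·11872 = 61544448
E: 1689·2248 = 3796872
τ̂ = Σ Nₕx̄ₕ = 102045618.

102045618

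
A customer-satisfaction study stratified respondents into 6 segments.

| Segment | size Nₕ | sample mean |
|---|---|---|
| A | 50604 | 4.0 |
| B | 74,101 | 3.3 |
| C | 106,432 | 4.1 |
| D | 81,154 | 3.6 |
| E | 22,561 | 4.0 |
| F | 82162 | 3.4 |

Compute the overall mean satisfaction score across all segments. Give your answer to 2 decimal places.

N = 50604 + 74101 + 106432 + 81154 + 22561 + 82162 = 417014.
The stratified mean weights each stratum mean by its population share Nₕ/N.
Σ Nₕx̄ₕ = 50604·4.0 + 74101·3.3 + 106432·4.1 + 81154·3.6 + 22561·4.0 + 82162·3.4 = 202416 + 244533.3 + 436371.2 + 292154.4 + 90244 + 279350.8 = 1545069.7.
Divide by N: 1545069.7 / 417014 = 3.7051... → 3.71.

3.71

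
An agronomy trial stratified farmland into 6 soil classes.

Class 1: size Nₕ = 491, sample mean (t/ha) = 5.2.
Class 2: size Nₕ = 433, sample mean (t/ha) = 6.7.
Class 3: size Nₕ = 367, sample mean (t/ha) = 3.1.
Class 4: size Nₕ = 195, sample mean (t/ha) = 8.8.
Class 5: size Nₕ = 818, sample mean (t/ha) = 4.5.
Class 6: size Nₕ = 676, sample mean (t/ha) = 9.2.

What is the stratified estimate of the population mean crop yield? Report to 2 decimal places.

6.11

N = 2980; weights Wₕ = Nₕ/N = (0.1648, 0.1453, 0.1232, 0.0654, 0.2745, 0.2268).
x̄_st = Σ Wₕ·x̄ₕ = 0.1648·5.2 + 0.1453·6.7 + 0.1232·3.1 + 0.0654·8.8 + 0.2745·4.5 + 0.2268·9.2 ≈ 6.1101...
→ 6.11.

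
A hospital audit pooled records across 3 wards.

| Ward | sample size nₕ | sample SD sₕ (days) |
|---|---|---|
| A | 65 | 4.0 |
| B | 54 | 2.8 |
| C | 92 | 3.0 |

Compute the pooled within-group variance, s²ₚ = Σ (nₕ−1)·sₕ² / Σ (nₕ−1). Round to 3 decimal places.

10.858

Degrees of freedom: 64 + 53 + 91 = 208.
Σ(nₕ−1)sₕ² = 64·16 + 53·7.84 + 91·9 = 2258.52.
s²ₚ = 2258.52 / 208 = 10.85827... → 10.858.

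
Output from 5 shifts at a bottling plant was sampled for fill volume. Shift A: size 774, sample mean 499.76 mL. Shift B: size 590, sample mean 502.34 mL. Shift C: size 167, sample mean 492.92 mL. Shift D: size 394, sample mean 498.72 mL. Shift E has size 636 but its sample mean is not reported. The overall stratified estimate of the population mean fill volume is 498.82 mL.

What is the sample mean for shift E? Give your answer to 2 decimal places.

496.02

N = 774 + 590 + 167 + 394 + 636 = 2561.
Overall total = μ·N = 498.82·2561 = 1277478.02.
Subtract the known strata: 774·499.76 + 590·502.34 + 167·492.92 + 394·498.72 = 962008.16.
Remaining total for shift E: 1277478.02 − 962008.16 = 315469.86.
Divide by its size: 315469.86 / 636 = 496.0218... → 496.02.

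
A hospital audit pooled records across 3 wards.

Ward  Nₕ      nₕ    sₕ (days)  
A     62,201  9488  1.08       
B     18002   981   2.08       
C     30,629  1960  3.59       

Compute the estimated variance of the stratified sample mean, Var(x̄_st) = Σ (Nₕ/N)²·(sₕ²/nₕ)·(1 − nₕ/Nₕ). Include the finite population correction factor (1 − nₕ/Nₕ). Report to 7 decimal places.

N = 110832; Wₕ = Nₕ/N.
ward A: (62201/110832)²·1.08²/9488·(1 − 9488/62201) = 0.0000328139
ward B: (18002/110832)²·2.08²/981·(1 − 981/18002) = 0.0001100102
ward C: (30629/110832)²·3.59²/1960·(1 − 1960/30629) = 0.0004700541
Sum = 0.0006128782 → 0.0006129.

0.0006129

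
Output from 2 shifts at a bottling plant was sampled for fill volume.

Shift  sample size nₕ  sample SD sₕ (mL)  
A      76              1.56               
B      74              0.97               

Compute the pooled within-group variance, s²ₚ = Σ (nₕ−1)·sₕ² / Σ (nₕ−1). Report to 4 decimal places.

Degrees of freedom: 75 + 73 = 148.
Σ(nₕ−1)sₕ² = 75·2.4336 + 73·0.9409 = 251.2057.
s²ₚ = 251.2057 / 148 = 1.697336... → 1.6973.

1.6973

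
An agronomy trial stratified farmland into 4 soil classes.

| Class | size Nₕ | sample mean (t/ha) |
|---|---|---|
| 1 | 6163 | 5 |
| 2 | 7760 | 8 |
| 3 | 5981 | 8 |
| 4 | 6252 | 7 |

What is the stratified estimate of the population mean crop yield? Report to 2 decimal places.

N = 6163 + 7760 + 5981 + 6252 = 26156.
The stratified mean weights each stratum mean by its population share Nₕ/N.
Σ Nₕx̄ₕ = 6163·5 + 7760·8 + 5981·8 + 6252·7 = 30815 + 62080 + 47848 + 43764 = 184507.
Divide by N: 184507 / 26156 = 7.0541... → 7.05.

7.05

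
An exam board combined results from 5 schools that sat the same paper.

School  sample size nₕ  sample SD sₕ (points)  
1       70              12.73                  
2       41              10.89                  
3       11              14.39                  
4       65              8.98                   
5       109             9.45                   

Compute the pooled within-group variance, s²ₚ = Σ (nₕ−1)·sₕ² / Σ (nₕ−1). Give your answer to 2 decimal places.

112.72

1: (70−1)·12.73² = 69·162.0529 = 11181.6501
2: (41−1)·10.89² = 40·118.5921 = 4743.684
3: (11−1)·14.39² = 10·207.0721 = 2070.721
4: (65−1)·8.98² = 64·80.6404 = 5160.9856
5: (109−1)·9.45² = 108·89.3025 = 9644.67
Numerator = 32801.7107; denominator = Σ(nₕ−1) = 291.
s²ₚ = 32801.7107/291 = 112.7207... → 112.72.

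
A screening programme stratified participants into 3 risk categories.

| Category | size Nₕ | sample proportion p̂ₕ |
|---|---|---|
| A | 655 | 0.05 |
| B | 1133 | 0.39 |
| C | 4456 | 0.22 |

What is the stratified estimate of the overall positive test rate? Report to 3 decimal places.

0.233

N = 655 + 1133 + 4456 = 6244.
Overall proportion = Σ (Nₕ/N)·p̂ₕ.
Σ Nₕp̂ₕ = 32.75 + 441.87 + 980.32 = 1454.94.
1454.94 / 6244 = 0.23301... → 0.233.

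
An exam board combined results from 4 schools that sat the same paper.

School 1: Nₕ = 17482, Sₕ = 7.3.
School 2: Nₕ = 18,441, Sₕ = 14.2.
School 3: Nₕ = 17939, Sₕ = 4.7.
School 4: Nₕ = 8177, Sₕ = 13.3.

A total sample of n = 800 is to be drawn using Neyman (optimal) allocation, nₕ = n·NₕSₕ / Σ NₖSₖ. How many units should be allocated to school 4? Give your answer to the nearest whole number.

149

1: NₕSₕ = 17482·7.3 = 127618.6
2: NₕSₕ = 18441·14.2 = 261862.2
3: NₕSₕ = 17939·4.7 = 84313.3
4: NₕSₕ = 8177·13.3 = 108754.1
Σ NₕSₕ = 582548.2.
n_4 = 800·108754.1/582548.2 = 149.349... → 149.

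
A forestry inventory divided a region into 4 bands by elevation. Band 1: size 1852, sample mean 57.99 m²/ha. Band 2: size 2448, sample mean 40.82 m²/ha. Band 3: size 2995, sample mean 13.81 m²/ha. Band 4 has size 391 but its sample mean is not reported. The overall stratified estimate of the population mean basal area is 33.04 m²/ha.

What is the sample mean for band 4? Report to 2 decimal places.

13.45

N = 1852 + 2448 + 2995 + 391 = 7686.
Overall total = μ·N = 33.04·7686 = 253945.44.
Subtract the known strata: 1852·57.99 + 2448·40.82 + 2995·13.81 = 248685.79.
Remaining total for band 4: 253945.44 − 248685.79 = 5259.65.
Divide by its size: 5259.65 / 391 = 13.4518... → 13.45.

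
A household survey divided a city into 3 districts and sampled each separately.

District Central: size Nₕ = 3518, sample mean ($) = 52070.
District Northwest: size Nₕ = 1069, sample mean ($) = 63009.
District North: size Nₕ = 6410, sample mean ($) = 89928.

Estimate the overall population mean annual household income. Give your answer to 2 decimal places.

75200.27

N = 3518 + 1069 + 6410 = 10997.
Weight each subgroup mean by Nₕ/N and sum.
Σ Nₕx̄ₕ = 3518·52070 + 1069·63009 + 6410·89928 = 183182260 + 67356621 + 576438480 = 826977361.
Divide by N: 826977361 / 10997 = 75200.2693... → 75200.27.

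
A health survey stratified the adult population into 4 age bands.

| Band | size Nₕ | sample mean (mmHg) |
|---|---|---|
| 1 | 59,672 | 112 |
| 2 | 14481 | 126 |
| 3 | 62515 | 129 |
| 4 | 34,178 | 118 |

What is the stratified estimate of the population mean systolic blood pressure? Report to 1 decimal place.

120.6

N = 59672 + 14481 + 62515 + 34178 = 170846.
Weight each subgroup mean by Nₕ/N and sum.
Σ Nₕx̄ₕ = 59672·112 + 14481·126 + 62515·129 + 34178·118 = 6683264 + 1824606 + 8064435 + 4033004 = 20605309.
Divide by N: 20605309 / 170846 = 120.608... → 120.6.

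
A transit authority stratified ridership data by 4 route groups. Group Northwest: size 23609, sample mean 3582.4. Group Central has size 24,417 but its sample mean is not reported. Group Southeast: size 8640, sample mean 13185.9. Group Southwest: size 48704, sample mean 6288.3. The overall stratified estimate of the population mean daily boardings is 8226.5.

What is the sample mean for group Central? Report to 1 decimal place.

14828.1

Σ Nₕx̄ₕ = N·μ, so 24417·x̄_Central = 105370·8226.5 − (23609·3582.4 + 8640·13185.9 + 48704·6288.3).
= 866826305 − 504768420.8 = 362057884.2.
x̄_Central = 362057884.2 / 24417 = 14828.107... → 14828.1.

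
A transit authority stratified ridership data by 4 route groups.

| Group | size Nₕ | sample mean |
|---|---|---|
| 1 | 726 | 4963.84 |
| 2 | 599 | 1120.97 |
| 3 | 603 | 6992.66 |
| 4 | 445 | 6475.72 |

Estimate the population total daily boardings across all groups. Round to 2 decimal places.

11373478.25

Population total = Σ Nₕ·x̄ₕ (each stratum's size times its mean).
726·4963.84 + 599·1120.97 + 603·6992.66 + 445·6475.72 = 3603747.84 + 671461.03 + 4216573.98 + 2881695.4 = 11373478.25.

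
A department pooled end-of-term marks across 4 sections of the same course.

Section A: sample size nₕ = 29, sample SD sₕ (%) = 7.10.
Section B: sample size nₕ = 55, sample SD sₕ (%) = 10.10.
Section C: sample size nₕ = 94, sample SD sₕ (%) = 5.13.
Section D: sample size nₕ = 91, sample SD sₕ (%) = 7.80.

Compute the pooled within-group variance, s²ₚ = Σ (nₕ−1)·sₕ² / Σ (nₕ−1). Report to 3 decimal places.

56.012

Degrees of freedom: 28 + 54 + 93 + 90 = 265.
Σ(nₕ−1)sₕ² = 28·50.41 + 54·102.01 + 93·26.3169 + 90·60.84 = 14843.0917.
s²ₚ = 14843.0917 / 265 = 56.01167... → 56.012.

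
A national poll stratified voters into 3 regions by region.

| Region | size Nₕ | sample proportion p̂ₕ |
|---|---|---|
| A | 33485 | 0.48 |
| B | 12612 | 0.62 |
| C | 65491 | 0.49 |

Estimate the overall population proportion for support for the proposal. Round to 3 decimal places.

0.502

N = 33485 + 12612 + 65491 = 111588.
Overall proportion = Σ (Nₕ/N)·p̂ₕ.
Σ Nₕp̂ₕ = 16072.8 + 7819.44 + 32090.59 = 55982.83.
55982.83 / 111588 = 0.50169... → 0.502.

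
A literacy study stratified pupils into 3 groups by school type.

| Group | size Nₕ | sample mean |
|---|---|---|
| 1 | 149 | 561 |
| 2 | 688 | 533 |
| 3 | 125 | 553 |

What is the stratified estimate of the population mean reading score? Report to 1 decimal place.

N = 962; weights Wₕ = Nₕ/N = (0.1549, 0.7152, 0.1299).
x̄_st = Σ Wₕ·x̄ₕ = 0.1549·561 + 0.7152·533 + 0.1299·553 ≈ 539.936...
→ 539.9.

539.9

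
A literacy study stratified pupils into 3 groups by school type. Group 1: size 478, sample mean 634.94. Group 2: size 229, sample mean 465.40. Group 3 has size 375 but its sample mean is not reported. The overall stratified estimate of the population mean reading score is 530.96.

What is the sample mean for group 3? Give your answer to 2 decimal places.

N = 478 + 229 + 375 = 1082.
Overall total = μ·N = 530.96·1082 = 574498.72.
Subtract the known strata: 478·634.94 + 229·465.40 = 410077.92.
Remaining total for group 3: 574498.72 − 410077.92 = 164420.8.
Divide by its size: 164420.8 / 375 = 438.4555... → 438.46.

438.46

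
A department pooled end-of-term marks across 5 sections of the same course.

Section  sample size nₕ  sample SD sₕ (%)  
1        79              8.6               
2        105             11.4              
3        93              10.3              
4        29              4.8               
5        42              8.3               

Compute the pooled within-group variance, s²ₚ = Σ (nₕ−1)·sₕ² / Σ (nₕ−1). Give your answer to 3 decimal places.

94.795

Degrees of freedom: 78 + 104 + 92 + 28 + 41 = 343.
Σ(nₕ−1)sₕ² = 78·73.96 + 104·129.96 + 92·106.09 + 28·23.04 + 41·68.89 = 32514.61.
s²ₚ = 32514.61 / 343 = 94.79478... → 94.795.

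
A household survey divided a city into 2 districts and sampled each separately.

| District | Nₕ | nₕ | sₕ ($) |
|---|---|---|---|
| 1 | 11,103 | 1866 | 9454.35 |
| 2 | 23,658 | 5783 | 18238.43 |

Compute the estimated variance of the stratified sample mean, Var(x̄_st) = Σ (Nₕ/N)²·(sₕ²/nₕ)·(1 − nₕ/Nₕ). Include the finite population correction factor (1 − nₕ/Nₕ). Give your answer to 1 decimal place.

24196.5

N = 34761. Term for each stratum: Wₕ²sₕ²/nₕ·(1−nₕ/Nₕ).
Var(x̄_st) = 4065.7294 + 20130.8106 = 24196.5401 → 24196.5.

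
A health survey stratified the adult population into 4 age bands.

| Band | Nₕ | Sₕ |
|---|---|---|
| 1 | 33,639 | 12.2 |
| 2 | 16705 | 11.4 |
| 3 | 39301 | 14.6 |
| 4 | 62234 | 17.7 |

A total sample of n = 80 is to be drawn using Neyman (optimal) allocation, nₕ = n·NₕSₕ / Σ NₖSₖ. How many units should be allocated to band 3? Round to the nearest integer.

20

Σ NₕSₕ = 33639·12.2 + 16705·11.4 + 39301·14.6 + 62234·17.7 = 2276169.2.
Share for 3: 573794.6/2276169.2 = 0.25209.
n_3 = 80 × 0.25209 = 20.167... → 20.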